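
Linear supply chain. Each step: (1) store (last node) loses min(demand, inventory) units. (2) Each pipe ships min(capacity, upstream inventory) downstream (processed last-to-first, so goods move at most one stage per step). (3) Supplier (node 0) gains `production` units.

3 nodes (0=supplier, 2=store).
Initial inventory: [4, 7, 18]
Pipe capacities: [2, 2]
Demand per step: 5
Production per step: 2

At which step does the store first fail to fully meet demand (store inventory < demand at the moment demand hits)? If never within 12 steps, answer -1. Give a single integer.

Step 1: demand=5,sold=5 ship[1->2]=2 ship[0->1]=2 prod=2 -> [4 7 15]
Step 2: demand=5,sold=5 ship[1->2]=2 ship[0->1]=2 prod=2 -> [4 7 12]
Step 3: demand=5,sold=5 ship[1->2]=2 ship[0->1]=2 prod=2 -> [4 7 9]
Step 4: demand=5,sold=5 ship[1->2]=2 ship[0->1]=2 prod=2 -> [4 7 6]
Step 5: demand=5,sold=5 ship[1->2]=2 ship[0->1]=2 prod=2 -> [4 7 3]
Step 6: demand=5,sold=3 ship[1->2]=2 ship[0->1]=2 prod=2 -> [4 7 2]
Step 7: demand=5,sold=2 ship[1->2]=2 ship[0->1]=2 prod=2 -> [4 7 2]
Step 8: demand=5,sold=2 ship[1->2]=2 ship[0->1]=2 prod=2 -> [4 7 2]
Step 9: demand=5,sold=2 ship[1->2]=2 ship[0->1]=2 prod=2 -> [4 7 2]
Step 10: demand=5,sold=2 ship[1->2]=2 ship[0->1]=2 prod=2 -> [4 7 2]
Step 11: demand=5,sold=2 ship[1->2]=2 ship[0->1]=2 prod=2 -> [4 7 2]
Step 12: demand=5,sold=2 ship[1->2]=2 ship[0->1]=2 prod=2 -> [4 7 2]
First stockout at step 6

6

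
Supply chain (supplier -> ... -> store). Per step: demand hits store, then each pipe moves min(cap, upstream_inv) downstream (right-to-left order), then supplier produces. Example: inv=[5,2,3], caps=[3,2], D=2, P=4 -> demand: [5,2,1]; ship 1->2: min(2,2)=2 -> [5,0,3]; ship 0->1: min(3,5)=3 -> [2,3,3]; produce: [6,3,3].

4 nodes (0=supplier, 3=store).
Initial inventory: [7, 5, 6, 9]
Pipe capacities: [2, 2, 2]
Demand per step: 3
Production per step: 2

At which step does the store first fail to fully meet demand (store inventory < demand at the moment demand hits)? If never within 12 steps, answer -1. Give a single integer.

Step 1: demand=3,sold=3 ship[2->3]=2 ship[1->2]=2 ship[0->1]=2 prod=2 -> [7 5 6 8]
Step 2: demand=3,sold=3 ship[2->3]=2 ship[1->2]=2 ship[0->1]=2 prod=2 -> [7 5 6 7]
Step 3: demand=3,sold=3 ship[2->3]=2 ship[1->2]=2 ship[0->1]=2 prod=2 -> [7 5 6 6]
Step 4: demand=3,sold=3 ship[2->3]=2 ship[1->2]=2 ship[0->1]=2 prod=2 -> [7 5 6 5]
Step 5: demand=3,sold=3 ship[2->3]=2 ship[1->2]=2 ship[0->1]=2 prod=2 -> [7 5 6 4]
Step 6: demand=3,sold=3 ship[2->3]=2 ship[1->2]=2 ship[0->1]=2 prod=2 -> [7 5 6 3]
Step 7: demand=3,sold=3 ship[2->3]=2 ship[1->2]=2 ship[0->1]=2 prod=2 -> [7 5 6 2]
Step 8: demand=3,sold=2 ship[2->3]=2 ship[1->2]=2 ship[0->1]=2 prod=2 -> [7 5 6 2]
Step 9: demand=3,sold=2 ship[2->3]=2 ship[1->2]=2 ship[0->1]=2 prod=2 -> [7 5 6 2]
Step 10: demand=3,sold=2 ship[2->3]=2 ship[1->2]=2 ship[0->1]=2 prod=2 -> [7 5 6 2]
Step 11: demand=3,sold=2 ship[2->3]=2 ship[1->2]=2 ship[0->1]=2 prod=2 -> [7 5 6 2]
Step 12: demand=3,sold=2 ship[2->3]=2 ship[1->2]=2 ship[0->1]=2 prod=2 -> [7 5 6 2]
First stockout at step 8

8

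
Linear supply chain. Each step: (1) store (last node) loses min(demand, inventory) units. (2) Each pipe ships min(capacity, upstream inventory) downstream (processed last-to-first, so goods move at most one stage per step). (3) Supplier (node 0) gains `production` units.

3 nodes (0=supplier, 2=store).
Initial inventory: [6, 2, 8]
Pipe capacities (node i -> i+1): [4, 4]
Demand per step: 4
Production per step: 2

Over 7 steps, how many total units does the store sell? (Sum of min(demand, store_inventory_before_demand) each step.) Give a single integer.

Step 1: sold=4 (running total=4) -> [4 4 6]
Step 2: sold=4 (running total=8) -> [2 4 6]
Step 3: sold=4 (running total=12) -> [2 2 6]
Step 4: sold=4 (running total=16) -> [2 2 4]
Step 5: sold=4 (running total=20) -> [2 2 2]
Step 6: sold=2 (running total=22) -> [2 2 2]
Step 7: sold=2 (running total=24) -> [2 2 2]

Answer: 24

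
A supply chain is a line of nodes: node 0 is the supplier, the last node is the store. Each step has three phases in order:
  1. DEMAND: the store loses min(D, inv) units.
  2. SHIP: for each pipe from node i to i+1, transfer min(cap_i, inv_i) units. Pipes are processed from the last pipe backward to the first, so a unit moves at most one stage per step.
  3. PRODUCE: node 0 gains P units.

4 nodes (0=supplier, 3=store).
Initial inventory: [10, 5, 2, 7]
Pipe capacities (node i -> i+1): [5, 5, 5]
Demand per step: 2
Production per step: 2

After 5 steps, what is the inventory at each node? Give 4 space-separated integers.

Step 1: demand=2,sold=2 ship[2->3]=2 ship[1->2]=5 ship[0->1]=5 prod=2 -> inv=[7 5 5 7]
Step 2: demand=2,sold=2 ship[2->3]=5 ship[1->2]=5 ship[0->1]=5 prod=2 -> inv=[4 5 5 10]
Step 3: demand=2,sold=2 ship[2->3]=5 ship[1->2]=5 ship[0->1]=4 prod=2 -> inv=[2 4 5 13]
Step 4: demand=2,sold=2 ship[2->3]=5 ship[1->2]=4 ship[0->1]=2 prod=2 -> inv=[2 2 4 16]
Step 5: demand=2,sold=2 ship[2->3]=4 ship[1->2]=2 ship[0->1]=2 prod=2 -> inv=[2 2 2 18]

2 2 2 18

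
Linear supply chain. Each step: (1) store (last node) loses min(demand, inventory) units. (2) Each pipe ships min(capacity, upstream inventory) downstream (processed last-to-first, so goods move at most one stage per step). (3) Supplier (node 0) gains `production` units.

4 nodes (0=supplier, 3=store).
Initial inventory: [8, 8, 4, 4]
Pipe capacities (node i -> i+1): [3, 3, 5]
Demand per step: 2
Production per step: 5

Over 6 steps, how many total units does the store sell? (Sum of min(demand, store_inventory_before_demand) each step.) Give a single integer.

Step 1: sold=2 (running total=2) -> [10 8 3 6]
Step 2: sold=2 (running total=4) -> [12 8 3 7]
Step 3: sold=2 (running total=6) -> [14 8 3 8]
Step 4: sold=2 (running total=8) -> [16 8 3 9]
Step 5: sold=2 (running total=10) -> [18 8 3 10]
Step 6: sold=2 (running total=12) -> [20 8 3 11]

Answer: 12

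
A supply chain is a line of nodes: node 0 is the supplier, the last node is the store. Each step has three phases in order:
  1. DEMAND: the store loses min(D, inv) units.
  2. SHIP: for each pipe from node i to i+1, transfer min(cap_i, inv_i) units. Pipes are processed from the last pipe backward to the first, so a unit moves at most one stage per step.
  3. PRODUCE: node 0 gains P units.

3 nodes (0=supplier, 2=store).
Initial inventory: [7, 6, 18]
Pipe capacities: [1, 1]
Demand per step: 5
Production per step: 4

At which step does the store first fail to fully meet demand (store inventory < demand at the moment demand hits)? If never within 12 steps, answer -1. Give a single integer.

Step 1: demand=5,sold=5 ship[1->2]=1 ship[0->1]=1 prod=4 -> [10 6 14]
Step 2: demand=5,sold=5 ship[1->2]=1 ship[0->1]=1 prod=4 -> [13 6 10]
Step 3: demand=5,sold=5 ship[1->2]=1 ship[0->1]=1 prod=4 -> [16 6 6]
Step 4: demand=5,sold=5 ship[1->2]=1 ship[0->1]=1 prod=4 -> [19 6 2]
Step 5: demand=5,sold=2 ship[1->2]=1 ship[0->1]=1 prod=4 -> [22 6 1]
Step 6: demand=5,sold=1 ship[1->2]=1 ship[0->1]=1 prod=4 -> [25 6 1]
Step 7: demand=5,sold=1 ship[1->2]=1 ship[0->1]=1 prod=4 -> [28 6 1]
Step 8: demand=5,sold=1 ship[1->2]=1 ship[0->1]=1 prod=4 -> [31 6 1]
Step 9: demand=5,sold=1 ship[1->2]=1 ship[0->1]=1 prod=4 -> [34 6 1]
Step 10: demand=5,sold=1 ship[1->2]=1 ship[0->1]=1 prod=4 -> [37 6 1]
Step 11: demand=5,sold=1 ship[1->2]=1 ship[0->1]=1 prod=4 -> [40 6 1]
Step 12: demand=5,sold=1 ship[1->2]=1 ship[0->1]=1 prod=4 -> [43 6 1]
First stockout at step 5

5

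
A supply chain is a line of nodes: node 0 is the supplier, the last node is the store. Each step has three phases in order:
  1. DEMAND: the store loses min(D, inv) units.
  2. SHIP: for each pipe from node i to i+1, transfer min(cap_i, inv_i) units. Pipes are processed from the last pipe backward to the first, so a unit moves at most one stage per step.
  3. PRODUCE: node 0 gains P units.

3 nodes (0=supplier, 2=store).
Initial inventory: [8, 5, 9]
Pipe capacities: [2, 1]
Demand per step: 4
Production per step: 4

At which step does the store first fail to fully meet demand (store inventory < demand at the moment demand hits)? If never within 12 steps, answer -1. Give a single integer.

Step 1: demand=4,sold=4 ship[1->2]=1 ship[0->1]=2 prod=4 -> [10 6 6]
Step 2: demand=4,sold=4 ship[1->2]=1 ship[0->1]=2 prod=4 -> [12 7 3]
Step 3: demand=4,sold=3 ship[1->2]=1 ship[0->1]=2 prod=4 -> [14 8 1]
Step 4: demand=4,sold=1 ship[1->2]=1 ship[0->1]=2 prod=4 -> [16 9 1]
Step 5: demand=4,sold=1 ship[1->2]=1 ship[0->1]=2 prod=4 -> [18 10 1]
Step 6: demand=4,sold=1 ship[1->2]=1 ship[0->1]=2 prod=4 -> [20 11 1]
Step 7: demand=4,sold=1 ship[1->2]=1 ship[0->1]=2 prod=4 -> [22 12 1]
Step 8: demand=4,sold=1 ship[1->2]=1 ship[0->1]=2 prod=4 -> [24 13 1]
Step 9: demand=4,sold=1 ship[1->2]=1 ship[0->1]=2 prod=4 -> [26 14 1]
Step 10: demand=4,sold=1 ship[1->2]=1 ship[0->1]=2 prod=4 -> [28 15 1]
Step 11: demand=4,sold=1 ship[1->2]=1 ship[0->1]=2 prod=4 -> [30 16 1]
Step 12: demand=4,sold=1 ship[1->2]=1 ship[0->1]=2 prod=4 -> [32 17 1]
First stockout at step 3

3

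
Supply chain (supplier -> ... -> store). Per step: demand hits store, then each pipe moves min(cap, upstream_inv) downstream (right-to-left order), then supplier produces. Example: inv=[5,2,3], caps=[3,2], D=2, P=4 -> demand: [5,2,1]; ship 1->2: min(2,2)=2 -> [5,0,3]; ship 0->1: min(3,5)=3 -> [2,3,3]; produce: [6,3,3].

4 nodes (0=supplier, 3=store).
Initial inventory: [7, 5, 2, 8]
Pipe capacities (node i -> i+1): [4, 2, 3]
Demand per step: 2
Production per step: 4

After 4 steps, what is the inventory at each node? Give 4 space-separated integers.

Step 1: demand=2,sold=2 ship[2->3]=2 ship[1->2]=2 ship[0->1]=4 prod=4 -> inv=[7 7 2 8]
Step 2: demand=2,sold=2 ship[2->3]=2 ship[1->2]=2 ship[0->1]=4 prod=4 -> inv=[7 9 2 8]
Step 3: demand=2,sold=2 ship[2->3]=2 ship[1->2]=2 ship[0->1]=4 prod=4 -> inv=[7 11 2 8]
Step 4: demand=2,sold=2 ship[2->3]=2 ship[1->2]=2 ship[0->1]=4 prod=4 -> inv=[7 13 2 8]

7 13 2 8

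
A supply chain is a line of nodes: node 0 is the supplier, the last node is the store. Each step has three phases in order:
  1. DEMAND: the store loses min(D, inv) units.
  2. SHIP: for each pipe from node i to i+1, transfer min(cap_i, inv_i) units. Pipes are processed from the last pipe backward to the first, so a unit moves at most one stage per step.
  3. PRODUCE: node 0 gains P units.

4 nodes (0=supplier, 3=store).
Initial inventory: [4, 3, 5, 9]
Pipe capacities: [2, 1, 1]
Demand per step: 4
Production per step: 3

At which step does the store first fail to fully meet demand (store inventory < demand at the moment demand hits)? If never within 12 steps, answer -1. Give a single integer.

Step 1: demand=4,sold=4 ship[2->3]=1 ship[1->2]=1 ship[0->1]=2 prod=3 -> [5 4 5 6]
Step 2: demand=4,sold=4 ship[2->3]=1 ship[1->2]=1 ship[0->1]=2 prod=3 -> [6 5 5 3]
Step 3: demand=4,sold=3 ship[2->3]=1 ship[1->2]=1 ship[0->1]=2 prod=3 -> [7 6 5 1]
Step 4: demand=4,sold=1 ship[2->3]=1 ship[1->2]=1 ship[0->1]=2 prod=3 -> [8 7 5 1]
Step 5: demand=4,sold=1 ship[2->3]=1 ship[1->2]=1 ship[0->1]=2 prod=3 -> [9 8 5 1]
Step 6: demand=4,sold=1 ship[2->3]=1 ship[1->2]=1 ship[0->1]=2 prod=3 -> [10 9 5 1]
Step 7: demand=4,sold=1 ship[2->3]=1 ship[1->2]=1 ship[0->1]=2 prod=3 -> [11 10 5 1]
Step 8: demand=4,sold=1 ship[2->3]=1 ship[1->2]=1 ship[0->1]=2 prod=3 -> [12 11 5 1]
Step 9: demand=4,sold=1 ship[2->3]=1 ship[1->2]=1 ship[0->1]=2 prod=3 -> [13 12 5 1]
Step 10: demand=4,sold=1 ship[2->3]=1 ship[1->2]=1 ship[0->1]=2 prod=3 -> [14 13 5 1]
Step 11: demand=4,sold=1 ship[2->3]=1 ship[1->2]=1 ship[0->1]=2 prod=3 -> [15 14 5 1]
Step 12: demand=4,sold=1 ship[2->3]=1 ship[1->2]=1 ship[0->1]=2 prod=3 -> [16 15 5 1]
First stockout at step 3

3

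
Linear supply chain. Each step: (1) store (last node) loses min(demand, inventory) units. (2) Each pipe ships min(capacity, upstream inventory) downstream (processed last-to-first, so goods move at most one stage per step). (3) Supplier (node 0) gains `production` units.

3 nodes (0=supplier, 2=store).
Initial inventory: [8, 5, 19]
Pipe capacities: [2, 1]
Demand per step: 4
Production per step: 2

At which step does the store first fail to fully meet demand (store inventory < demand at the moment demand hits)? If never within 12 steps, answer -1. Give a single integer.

Step 1: demand=4,sold=4 ship[1->2]=1 ship[0->1]=2 prod=2 -> [8 6 16]
Step 2: demand=4,sold=4 ship[1->2]=1 ship[0->1]=2 prod=2 -> [8 7 13]
Step 3: demand=4,sold=4 ship[1->2]=1 ship[0->1]=2 prod=2 -> [8 8 10]
Step 4: demand=4,sold=4 ship[1->2]=1 ship[0->1]=2 prod=2 -> [8 9 7]
Step 5: demand=4,sold=4 ship[1->2]=1 ship[0->1]=2 prod=2 -> [8 10 4]
Step 6: demand=4,sold=4 ship[1->2]=1 ship[0->1]=2 prod=2 -> [8 11 1]
Step 7: demand=4,sold=1 ship[1->2]=1 ship[0->1]=2 prod=2 -> [8 12 1]
Step 8: demand=4,sold=1 ship[1->2]=1 ship[0->1]=2 prod=2 -> [8 13 1]
Step 9: demand=4,sold=1 ship[1->2]=1 ship[0->1]=2 prod=2 -> [8 14 1]
Step 10: demand=4,sold=1 ship[1->2]=1 ship[0->1]=2 prod=2 -> [8 15 1]
Step 11: demand=4,sold=1 ship[1->2]=1 ship[0->1]=2 prod=2 -> [8 16 1]
Step 12: demand=4,sold=1 ship[1->2]=1 ship[0->1]=2 prod=2 -> [8 17 1]
First stockout at step 7

7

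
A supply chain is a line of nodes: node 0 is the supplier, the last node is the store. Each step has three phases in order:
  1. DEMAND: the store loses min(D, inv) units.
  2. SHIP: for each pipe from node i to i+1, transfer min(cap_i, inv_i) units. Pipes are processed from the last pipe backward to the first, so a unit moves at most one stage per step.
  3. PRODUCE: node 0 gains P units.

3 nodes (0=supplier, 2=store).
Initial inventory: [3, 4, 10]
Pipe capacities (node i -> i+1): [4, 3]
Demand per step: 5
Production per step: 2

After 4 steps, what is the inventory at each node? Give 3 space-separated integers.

Step 1: demand=5,sold=5 ship[1->2]=3 ship[0->1]=3 prod=2 -> inv=[2 4 8]
Step 2: demand=5,sold=5 ship[1->2]=3 ship[0->1]=2 prod=2 -> inv=[2 3 6]
Step 3: demand=5,sold=5 ship[1->2]=3 ship[0->1]=2 prod=2 -> inv=[2 2 4]
Step 4: demand=5,sold=4 ship[1->2]=2 ship[0->1]=2 prod=2 -> inv=[2 2 2]

2 2 2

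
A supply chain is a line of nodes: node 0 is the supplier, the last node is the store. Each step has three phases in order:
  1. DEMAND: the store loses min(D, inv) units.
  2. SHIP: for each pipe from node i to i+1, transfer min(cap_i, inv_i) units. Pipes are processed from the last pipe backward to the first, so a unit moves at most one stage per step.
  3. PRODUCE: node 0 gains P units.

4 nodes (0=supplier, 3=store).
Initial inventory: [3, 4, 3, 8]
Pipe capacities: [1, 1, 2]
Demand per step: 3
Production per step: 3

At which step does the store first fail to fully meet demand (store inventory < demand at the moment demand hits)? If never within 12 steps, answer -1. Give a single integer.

Step 1: demand=3,sold=3 ship[2->3]=2 ship[1->2]=1 ship[0->1]=1 prod=3 -> [5 4 2 7]
Step 2: demand=3,sold=3 ship[2->3]=2 ship[1->2]=1 ship[0->1]=1 prod=3 -> [7 4 1 6]
Step 3: demand=3,sold=3 ship[2->3]=1 ship[1->2]=1 ship[0->1]=1 prod=3 -> [9 4 1 4]
Step 4: demand=3,sold=3 ship[2->3]=1 ship[1->2]=1 ship[0->1]=1 prod=3 -> [11 4 1 2]
Step 5: demand=3,sold=2 ship[2->3]=1 ship[1->2]=1 ship[0->1]=1 prod=3 -> [13 4 1 1]
Step 6: demand=3,sold=1 ship[2->3]=1 ship[1->2]=1 ship[0->1]=1 prod=3 -> [15 4 1 1]
Step 7: demand=3,sold=1 ship[2->3]=1 ship[1->2]=1 ship[0->1]=1 prod=3 -> [17 4 1 1]
Step 8: demand=3,sold=1 ship[2->3]=1 ship[1->2]=1 ship[0->1]=1 prod=3 -> [19 4 1 1]
Step 9: demand=3,sold=1 ship[2->3]=1 ship[1->2]=1 ship[0->1]=1 prod=3 -> [21 4 1 1]
Step 10: demand=3,sold=1 ship[2->3]=1 ship[1->2]=1 ship[0->1]=1 prod=3 -> [23 4 1 1]
Step 11: demand=3,sold=1 ship[2->3]=1 ship[1->2]=1 ship[0->1]=1 prod=3 -> [25 4 1 1]
Step 12: demand=3,sold=1 ship[2->3]=1 ship[1->2]=1 ship[0->1]=1 prod=3 -> [27 4 1 1]
First stockout at step 5

5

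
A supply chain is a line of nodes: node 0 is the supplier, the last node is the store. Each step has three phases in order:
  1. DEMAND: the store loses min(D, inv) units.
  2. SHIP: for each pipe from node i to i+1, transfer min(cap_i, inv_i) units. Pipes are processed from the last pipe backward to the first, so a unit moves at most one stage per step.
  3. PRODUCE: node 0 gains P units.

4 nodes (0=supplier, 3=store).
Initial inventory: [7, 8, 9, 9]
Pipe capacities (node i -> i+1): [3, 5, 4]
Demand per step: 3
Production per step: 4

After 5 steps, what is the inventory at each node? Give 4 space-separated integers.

Step 1: demand=3,sold=3 ship[2->3]=4 ship[1->2]=5 ship[0->1]=3 prod=4 -> inv=[8 6 10 10]
Step 2: demand=3,sold=3 ship[2->3]=4 ship[1->2]=5 ship[0->1]=3 prod=4 -> inv=[9 4 11 11]
Step 3: demand=3,sold=3 ship[2->3]=4 ship[1->2]=4 ship[0->1]=3 prod=4 -> inv=[10 3 11 12]
Step 4: demand=3,sold=3 ship[2->3]=4 ship[1->2]=3 ship[0->1]=3 prod=4 -> inv=[11 3 10 13]
Step 5: demand=3,sold=3 ship[2->3]=4 ship[1->2]=3 ship[0->1]=3 prod=4 -> inv=[12 3 9 14]

12 3 9 14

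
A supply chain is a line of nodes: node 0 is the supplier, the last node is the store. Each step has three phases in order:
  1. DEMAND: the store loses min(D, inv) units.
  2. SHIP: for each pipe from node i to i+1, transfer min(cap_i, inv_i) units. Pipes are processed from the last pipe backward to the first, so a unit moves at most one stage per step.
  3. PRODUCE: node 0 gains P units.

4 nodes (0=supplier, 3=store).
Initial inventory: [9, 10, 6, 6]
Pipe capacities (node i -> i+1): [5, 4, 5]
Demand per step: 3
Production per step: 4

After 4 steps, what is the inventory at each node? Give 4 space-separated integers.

Step 1: demand=3,sold=3 ship[2->3]=5 ship[1->2]=4 ship[0->1]=5 prod=4 -> inv=[8 11 5 8]
Step 2: demand=3,sold=3 ship[2->3]=5 ship[1->2]=4 ship[0->1]=5 prod=4 -> inv=[7 12 4 10]
Step 3: demand=3,sold=3 ship[2->3]=4 ship[1->2]=4 ship[0->1]=5 prod=4 -> inv=[6 13 4 11]
Step 4: demand=3,sold=3 ship[2->3]=4 ship[1->2]=4 ship[0->1]=5 prod=4 -> inv=[5 14 4 12]

5 14 4 12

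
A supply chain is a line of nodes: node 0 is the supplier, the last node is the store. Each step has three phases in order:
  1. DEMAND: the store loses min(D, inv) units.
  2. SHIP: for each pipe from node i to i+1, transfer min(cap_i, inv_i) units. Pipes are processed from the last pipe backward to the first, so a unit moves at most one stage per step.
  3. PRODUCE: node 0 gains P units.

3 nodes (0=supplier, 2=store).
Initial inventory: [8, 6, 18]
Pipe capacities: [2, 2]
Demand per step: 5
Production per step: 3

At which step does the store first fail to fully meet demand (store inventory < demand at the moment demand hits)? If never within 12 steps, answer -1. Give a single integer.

Step 1: demand=5,sold=5 ship[1->2]=2 ship[0->1]=2 prod=3 -> [9 6 15]
Step 2: demand=5,sold=5 ship[1->2]=2 ship[0->1]=2 prod=3 -> [10 6 12]
Step 3: demand=5,sold=5 ship[1->2]=2 ship[0->1]=2 prod=3 -> [11 6 9]
Step 4: demand=5,sold=5 ship[1->2]=2 ship[0->1]=2 prod=3 -> [12 6 6]
Step 5: demand=5,sold=5 ship[1->2]=2 ship[0->1]=2 prod=3 -> [13 6 3]
Step 6: demand=5,sold=3 ship[1->2]=2 ship[0->1]=2 prod=3 -> [14 6 2]
Step 7: demand=5,sold=2 ship[1->2]=2 ship[0->1]=2 prod=3 -> [15 6 2]
Step 8: demand=5,sold=2 ship[1->2]=2 ship[0->1]=2 prod=3 -> [16 6 2]
Step 9: demand=5,sold=2 ship[1->2]=2 ship[0->1]=2 prod=3 -> [17 6 2]
Step 10: demand=5,sold=2 ship[1->2]=2 ship[0->1]=2 prod=3 -> [18 6 2]
Step 11: demand=5,sold=2 ship[1->2]=2 ship[0->1]=2 prod=3 -> [19 6 2]
Step 12: demand=5,sold=2 ship[1->2]=2 ship[0->1]=2 prod=3 -> [20 6 2]
First stockout at step 6

6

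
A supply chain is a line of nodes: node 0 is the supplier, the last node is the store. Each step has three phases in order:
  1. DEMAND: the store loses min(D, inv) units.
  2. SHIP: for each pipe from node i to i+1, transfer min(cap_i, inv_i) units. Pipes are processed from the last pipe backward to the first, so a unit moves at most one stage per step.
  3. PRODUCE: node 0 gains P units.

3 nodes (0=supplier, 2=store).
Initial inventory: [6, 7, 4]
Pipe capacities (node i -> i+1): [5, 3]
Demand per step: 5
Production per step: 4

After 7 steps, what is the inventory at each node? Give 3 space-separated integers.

Step 1: demand=5,sold=4 ship[1->2]=3 ship[0->1]=5 prod=4 -> inv=[5 9 3]
Step 2: demand=5,sold=3 ship[1->2]=3 ship[0->1]=5 prod=4 -> inv=[4 11 3]
Step 3: demand=5,sold=3 ship[1->2]=3 ship[0->1]=4 prod=4 -> inv=[4 12 3]
Step 4: demand=5,sold=3 ship[1->2]=3 ship[0->1]=4 prod=4 -> inv=[4 13 3]
Step 5: demand=5,sold=3 ship[1->2]=3 ship[0->1]=4 prod=4 -> inv=[4 14 3]
Step 6: demand=5,sold=3 ship[1->2]=3 ship[0->1]=4 prod=4 -> inv=[4 15 3]
Step 7: demand=5,sold=3 ship[1->2]=3 ship[0->1]=4 prod=4 -> inv=[4 16 3]

4 16 3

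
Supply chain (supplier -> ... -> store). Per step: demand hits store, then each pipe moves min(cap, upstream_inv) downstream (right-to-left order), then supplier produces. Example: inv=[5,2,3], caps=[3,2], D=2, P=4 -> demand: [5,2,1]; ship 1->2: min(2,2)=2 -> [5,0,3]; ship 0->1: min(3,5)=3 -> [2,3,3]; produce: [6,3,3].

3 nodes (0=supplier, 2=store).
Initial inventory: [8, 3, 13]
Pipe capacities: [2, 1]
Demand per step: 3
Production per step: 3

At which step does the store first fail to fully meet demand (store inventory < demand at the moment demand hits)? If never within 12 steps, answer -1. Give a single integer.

Step 1: demand=3,sold=3 ship[1->2]=1 ship[0->1]=2 prod=3 -> [9 4 11]
Step 2: demand=3,sold=3 ship[1->2]=1 ship[0->1]=2 prod=3 -> [10 5 9]
Step 3: demand=3,sold=3 ship[1->2]=1 ship[0->1]=2 prod=3 -> [11 6 7]
Step 4: demand=3,sold=3 ship[1->2]=1 ship[0->1]=2 prod=3 -> [12 7 5]
Step 5: demand=3,sold=3 ship[1->2]=1 ship[0->1]=2 prod=3 -> [13 8 3]
Step 6: demand=3,sold=3 ship[1->2]=1 ship[0->1]=2 prod=3 -> [14 9 1]
Step 7: demand=3,sold=1 ship[1->2]=1 ship[0->1]=2 prod=3 -> [15 10 1]
Step 8: demand=3,sold=1 ship[1->2]=1 ship[0->1]=2 prod=3 -> [16 11 1]
Step 9: demand=3,sold=1 ship[1->2]=1 ship[0->1]=2 prod=3 -> [17 12 1]
Step 10: demand=3,sold=1 ship[1->2]=1 ship[0->1]=2 prod=3 -> [18 13 1]
Step 11: demand=3,sold=1 ship[1->2]=1 ship[0->1]=2 prod=3 -> [19 14 1]
Step 12: demand=3,sold=1 ship[1->2]=1 ship[0->1]=2 prod=3 -> [20 15 1]
First stockout at step 7

7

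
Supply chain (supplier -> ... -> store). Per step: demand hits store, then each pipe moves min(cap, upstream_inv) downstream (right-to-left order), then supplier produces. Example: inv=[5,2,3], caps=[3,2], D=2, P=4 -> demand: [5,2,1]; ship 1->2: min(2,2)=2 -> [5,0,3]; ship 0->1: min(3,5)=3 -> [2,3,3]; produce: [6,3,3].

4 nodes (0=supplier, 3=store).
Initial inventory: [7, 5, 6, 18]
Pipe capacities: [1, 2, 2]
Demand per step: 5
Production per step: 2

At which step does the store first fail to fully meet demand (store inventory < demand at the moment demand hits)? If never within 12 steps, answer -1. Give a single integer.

Step 1: demand=5,sold=5 ship[2->3]=2 ship[1->2]=2 ship[0->1]=1 prod=2 -> [8 4 6 15]
Step 2: demand=5,sold=5 ship[2->3]=2 ship[1->2]=2 ship[0->1]=1 prod=2 -> [9 3 6 12]
Step 3: demand=5,sold=5 ship[2->3]=2 ship[1->2]=2 ship[0->1]=1 prod=2 -> [10 2 6 9]
Step 4: demand=5,sold=5 ship[2->3]=2 ship[1->2]=2 ship[0->1]=1 prod=2 -> [11 1 6 6]
Step 5: demand=5,sold=5 ship[2->3]=2 ship[1->2]=1 ship[0->1]=1 prod=2 -> [12 1 5 3]
Step 6: demand=5,sold=3 ship[2->3]=2 ship[1->2]=1 ship[0->1]=1 prod=2 -> [13 1 4 2]
Step 7: demand=5,sold=2 ship[2->3]=2 ship[1->2]=1 ship[0->1]=1 prod=2 -> [14 1 3 2]
Step 8: demand=5,sold=2 ship[2->3]=2 ship[1->2]=1 ship[0->1]=1 prod=2 -> [15 1 2 2]
Step 9: demand=5,sold=2 ship[2->3]=2 ship[1->2]=1 ship[0->1]=1 prod=2 -> [16 1 1 2]
Step 10: demand=5,sold=2 ship[2->3]=1 ship[1->2]=1 ship[0->1]=1 prod=2 -> [17 1 1 1]
Step 11: demand=5,sold=1 ship[2->3]=1 ship[1->2]=1 ship[0->1]=1 prod=2 -> [18 1 1 1]
Step 12: demand=5,sold=1 ship[2->3]=1 ship[1->2]=1 ship[0->1]=1 prod=2 -> [19 1 1 1]
First stockout at step 6

6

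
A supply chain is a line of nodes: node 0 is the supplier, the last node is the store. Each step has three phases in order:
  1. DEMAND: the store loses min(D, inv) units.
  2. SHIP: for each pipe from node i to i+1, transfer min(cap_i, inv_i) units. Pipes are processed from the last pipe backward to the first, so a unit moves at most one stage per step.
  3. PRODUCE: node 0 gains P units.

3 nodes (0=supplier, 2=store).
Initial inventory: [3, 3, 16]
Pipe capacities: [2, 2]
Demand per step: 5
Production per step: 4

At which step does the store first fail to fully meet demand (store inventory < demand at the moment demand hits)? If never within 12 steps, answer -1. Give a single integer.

Step 1: demand=5,sold=5 ship[1->2]=2 ship[0->1]=2 prod=4 -> [5 3 13]
Step 2: demand=5,sold=5 ship[1->2]=2 ship[0->1]=2 prod=4 -> [7 3 10]
Step 3: demand=5,sold=5 ship[1->2]=2 ship[0->1]=2 prod=4 -> [9 3 7]
Step 4: demand=5,sold=5 ship[1->2]=2 ship[0->1]=2 prod=4 -> [11 3 4]
Step 5: demand=5,sold=4 ship[1->2]=2 ship[0->1]=2 prod=4 -> [13 3 2]
Step 6: demand=5,sold=2 ship[1->2]=2 ship[0->1]=2 prod=4 -> [15 3 2]
Step 7: demand=5,sold=2 ship[1->2]=2 ship[0->1]=2 prod=4 -> [17 3 2]
Step 8: demand=5,sold=2 ship[1->2]=2 ship[0->1]=2 prod=4 -> [19 3 2]
Step 9: demand=5,sold=2 ship[1->2]=2 ship[0->1]=2 prod=4 -> [21 3 2]
Step 10: demand=5,sold=2 ship[1->2]=2 ship[0->1]=2 prod=4 -> [23 3 2]
Step 11: demand=5,sold=2 ship[1->2]=2 ship[0->1]=2 prod=4 -> [25 3 2]
Step 12: demand=5,sold=2 ship[1->2]=2 ship[0->1]=2 prod=4 -> [27 3 2]
First stockout at step 5

5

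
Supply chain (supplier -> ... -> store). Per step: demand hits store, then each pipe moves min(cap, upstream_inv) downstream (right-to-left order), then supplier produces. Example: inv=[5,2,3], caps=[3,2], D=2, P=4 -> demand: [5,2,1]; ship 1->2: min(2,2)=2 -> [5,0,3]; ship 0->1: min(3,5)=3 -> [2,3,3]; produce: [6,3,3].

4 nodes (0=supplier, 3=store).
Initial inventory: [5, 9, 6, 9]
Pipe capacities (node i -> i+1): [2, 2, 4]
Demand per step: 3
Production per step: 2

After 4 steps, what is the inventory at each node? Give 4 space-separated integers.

Step 1: demand=3,sold=3 ship[2->3]=4 ship[1->2]=2 ship[0->1]=2 prod=2 -> inv=[5 9 4 10]
Step 2: demand=3,sold=3 ship[2->3]=4 ship[1->2]=2 ship[0->1]=2 prod=2 -> inv=[5 9 2 11]
Step 3: demand=3,sold=3 ship[2->3]=2 ship[1->2]=2 ship[0->1]=2 prod=2 -> inv=[5 9 2 10]
Step 4: demand=3,sold=3 ship[2->3]=2 ship[1->2]=2 ship[0->1]=2 prod=2 -> inv=[5 9 2 9]

5 9 2 9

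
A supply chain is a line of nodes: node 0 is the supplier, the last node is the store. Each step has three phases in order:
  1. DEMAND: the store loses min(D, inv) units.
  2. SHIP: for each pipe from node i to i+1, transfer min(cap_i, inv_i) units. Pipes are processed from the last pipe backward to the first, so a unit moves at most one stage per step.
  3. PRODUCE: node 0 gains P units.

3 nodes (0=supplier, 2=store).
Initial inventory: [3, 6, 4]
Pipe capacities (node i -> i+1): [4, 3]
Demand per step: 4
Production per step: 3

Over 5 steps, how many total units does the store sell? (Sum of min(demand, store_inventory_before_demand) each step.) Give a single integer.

Step 1: sold=4 (running total=4) -> [3 6 3]
Step 2: sold=3 (running total=7) -> [3 6 3]
Step 3: sold=3 (running total=10) -> [3 6 3]
Step 4: sold=3 (running total=13) -> [3 6 3]
Step 5: sold=3 (running total=16) -> [3 6 3]

Answer: 16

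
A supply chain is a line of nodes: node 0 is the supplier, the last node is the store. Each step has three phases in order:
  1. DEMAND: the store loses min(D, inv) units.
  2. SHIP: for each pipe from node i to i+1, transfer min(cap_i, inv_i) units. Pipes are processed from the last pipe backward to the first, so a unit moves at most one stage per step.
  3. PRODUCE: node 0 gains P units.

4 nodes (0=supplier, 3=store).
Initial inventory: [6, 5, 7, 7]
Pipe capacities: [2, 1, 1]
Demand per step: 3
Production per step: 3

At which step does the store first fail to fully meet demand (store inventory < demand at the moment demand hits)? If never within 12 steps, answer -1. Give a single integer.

Step 1: demand=3,sold=3 ship[2->3]=1 ship[1->2]=1 ship[0->1]=2 prod=3 -> [7 6 7 5]
Step 2: demand=3,sold=3 ship[2->3]=1 ship[1->2]=1 ship[0->1]=2 prod=3 -> [8 7 7 3]
Step 3: demand=3,sold=3 ship[2->3]=1 ship[1->2]=1 ship[0->1]=2 prod=3 -> [9 8 7 1]
Step 4: demand=3,sold=1 ship[2->3]=1 ship[1->2]=1 ship[0->1]=2 prod=3 -> [10 9 7 1]
Step 5: demand=3,sold=1 ship[2->3]=1 ship[1->2]=1 ship[0->1]=2 prod=3 -> [11 10 7 1]
Step 6: demand=3,sold=1 ship[2->3]=1 ship[1->2]=1 ship[0->1]=2 prod=3 -> [12 11 7 1]
Step 7: demand=3,sold=1 ship[2->3]=1 ship[1->2]=1 ship[0->1]=2 prod=3 -> [13 12 7 1]
Step 8: demand=3,sold=1 ship[2->3]=1 ship[1->2]=1 ship[0->1]=2 prod=3 -> [14 13 7 1]
Step 9: demand=3,sold=1 ship[2->3]=1 ship[1->2]=1 ship[0->1]=2 prod=3 -> [15 14 7 1]
Step 10: demand=3,sold=1 ship[2->3]=1 ship[1->2]=1 ship[0->1]=2 prod=3 -> [16 15 7 1]
Step 11: demand=3,sold=1 ship[2->3]=1 ship[1->2]=1 ship[0->1]=2 prod=3 -> [17 16 7 1]
Step 12: demand=3,sold=1 ship[2->3]=1 ship[1->2]=1 ship[0->1]=2 prod=3 -> [18 17 7 1]
First stockout at step 4

4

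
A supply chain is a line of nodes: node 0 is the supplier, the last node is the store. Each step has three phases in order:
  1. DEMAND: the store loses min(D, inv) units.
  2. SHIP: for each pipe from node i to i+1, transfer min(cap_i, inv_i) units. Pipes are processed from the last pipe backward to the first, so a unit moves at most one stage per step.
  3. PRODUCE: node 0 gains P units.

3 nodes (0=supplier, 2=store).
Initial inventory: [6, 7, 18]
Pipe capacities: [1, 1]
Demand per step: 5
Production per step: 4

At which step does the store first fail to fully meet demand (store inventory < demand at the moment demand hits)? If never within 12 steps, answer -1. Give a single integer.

Step 1: demand=5,sold=5 ship[1->2]=1 ship[0->1]=1 prod=4 -> [9 7 14]
Step 2: demand=5,sold=5 ship[1->2]=1 ship[0->1]=1 prod=4 -> [12 7 10]
Step 3: demand=5,sold=5 ship[1->2]=1 ship[0->1]=1 prod=4 -> [15 7 6]
Step 4: demand=5,sold=5 ship[1->2]=1 ship[0->1]=1 prod=4 -> [18 7 2]
Step 5: demand=5,sold=2 ship[1->2]=1 ship[0->1]=1 prod=4 -> [21 7 1]
Step 6: demand=5,sold=1 ship[1->2]=1 ship[0->1]=1 prod=4 -> [24 7 1]
Step 7: demand=5,sold=1 ship[1->2]=1 ship[0->1]=1 prod=4 -> [27 7 1]
Step 8: demand=5,sold=1 ship[1->2]=1 ship[0->1]=1 prod=4 -> [30 7 1]
Step 9: demand=5,sold=1 ship[1->2]=1 ship[0->1]=1 prod=4 -> [33 7 1]
Step 10: demand=5,sold=1 ship[1->2]=1 ship[0->1]=1 prod=4 -> [36 7 1]
Step 11: demand=5,sold=1 ship[1->2]=1 ship[0->1]=1 prod=4 -> [39 7 1]
Step 12: demand=5,sold=1 ship[1->2]=1 ship[0->1]=1 prod=4 -> [42 7 1]
First stockout at step 5

5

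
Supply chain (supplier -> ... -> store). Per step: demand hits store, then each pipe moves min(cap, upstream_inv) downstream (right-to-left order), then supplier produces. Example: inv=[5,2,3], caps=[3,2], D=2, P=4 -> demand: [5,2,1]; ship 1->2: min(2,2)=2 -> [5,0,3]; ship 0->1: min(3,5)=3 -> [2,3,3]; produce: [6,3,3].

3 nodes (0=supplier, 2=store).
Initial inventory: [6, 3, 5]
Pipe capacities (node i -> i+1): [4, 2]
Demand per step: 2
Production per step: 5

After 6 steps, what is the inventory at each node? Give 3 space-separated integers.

Step 1: demand=2,sold=2 ship[1->2]=2 ship[0->1]=4 prod=5 -> inv=[7 5 5]
Step 2: demand=2,sold=2 ship[1->2]=2 ship[0->1]=4 prod=5 -> inv=[8 7 5]
Step 3: demand=2,sold=2 ship[1->2]=2 ship[0->1]=4 prod=5 -> inv=[9 9 5]
Step 4: demand=2,sold=2 ship[1->2]=2 ship[0->1]=4 prod=5 -> inv=[10 11 5]
Step 5: demand=2,sold=2 ship[1->2]=2 ship[0->1]=4 prod=5 -> inv=[11 13 5]
Step 6: demand=2,sold=2 ship[1->2]=2 ship[0->1]=4 prod=5 -> inv=[12 15 5]

12 15 5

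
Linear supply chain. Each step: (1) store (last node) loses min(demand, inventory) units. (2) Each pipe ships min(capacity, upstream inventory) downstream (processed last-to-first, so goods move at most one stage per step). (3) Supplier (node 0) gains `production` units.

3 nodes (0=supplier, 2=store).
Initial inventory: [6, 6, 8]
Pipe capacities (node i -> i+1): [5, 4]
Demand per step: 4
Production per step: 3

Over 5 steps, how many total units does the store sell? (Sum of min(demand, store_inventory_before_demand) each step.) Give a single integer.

Answer: 20

Derivation:
Step 1: sold=4 (running total=4) -> [4 7 8]
Step 2: sold=4 (running total=8) -> [3 7 8]
Step 3: sold=4 (running total=12) -> [3 6 8]
Step 4: sold=4 (running total=16) -> [3 5 8]
Step 5: sold=4 (running total=20) -> [3 4 8]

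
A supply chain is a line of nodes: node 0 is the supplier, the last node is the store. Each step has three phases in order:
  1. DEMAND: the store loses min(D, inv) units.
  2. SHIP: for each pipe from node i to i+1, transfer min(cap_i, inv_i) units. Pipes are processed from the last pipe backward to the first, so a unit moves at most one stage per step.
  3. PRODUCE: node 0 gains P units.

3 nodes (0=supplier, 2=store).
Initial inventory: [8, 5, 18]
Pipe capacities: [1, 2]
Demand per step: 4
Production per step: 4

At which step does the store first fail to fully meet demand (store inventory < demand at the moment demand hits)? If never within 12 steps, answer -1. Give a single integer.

Step 1: demand=4,sold=4 ship[1->2]=2 ship[0->1]=1 prod=4 -> [11 4 16]
Step 2: demand=4,sold=4 ship[1->2]=2 ship[0->1]=1 prod=4 -> [14 3 14]
Step 3: demand=4,sold=4 ship[1->2]=2 ship[0->1]=1 prod=4 -> [17 2 12]
Step 4: demand=4,sold=4 ship[1->2]=2 ship[0->1]=1 prod=4 -> [20 1 10]
Step 5: demand=4,sold=4 ship[1->2]=1 ship[0->1]=1 prod=4 -> [23 1 7]
Step 6: demand=4,sold=4 ship[1->2]=1 ship[0->1]=1 prod=4 -> [26 1 4]
Step 7: demand=4,sold=4 ship[1->2]=1 ship[0->1]=1 prod=4 -> [29 1 1]
Step 8: demand=4,sold=1 ship[1->2]=1 ship[0->1]=1 prod=4 -> [32 1 1]
Step 9: demand=4,sold=1 ship[1->2]=1 ship[0->1]=1 prod=4 -> [35 1 1]
Step 10: demand=4,sold=1 ship[1->2]=1 ship[0->1]=1 prod=4 -> [38 1 1]
Step 11: demand=4,sold=1 ship[1->2]=1 ship[0->1]=1 prod=4 -> [41 1 1]
Step 12: demand=4,sold=1 ship[1->2]=1 ship[0->1]=1 prod=4 -> [44 1 1]
First stockout at step 8

8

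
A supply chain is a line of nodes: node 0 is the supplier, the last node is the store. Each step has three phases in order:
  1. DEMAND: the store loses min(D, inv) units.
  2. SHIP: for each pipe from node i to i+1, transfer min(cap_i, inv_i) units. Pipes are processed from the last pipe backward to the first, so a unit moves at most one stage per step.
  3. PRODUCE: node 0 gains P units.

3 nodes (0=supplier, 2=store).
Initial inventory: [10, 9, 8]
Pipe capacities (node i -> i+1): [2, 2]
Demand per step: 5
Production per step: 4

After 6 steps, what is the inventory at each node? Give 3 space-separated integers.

Step 1: demand=5,sold=5 ship[1->2]=2 ship[0->1]=2 prod=4 -> inv=[12 9 5]
Step 2: demand=5,sold=5 ship[1->2]=2 ship[0->1]=2 prod=4 -> inv=[14 9 2]
Step 3: demand=5,sold=2 ship[1->2]=2 ship[0->1]=2 prod=4 -> inv=[16 9 2]
Step 4: demand=5,sold=2 ship[1->2]=2 ship[0->1]=2 prod=4 -> inv=[18 9 2]
Step 5: demand=5,sold=2 ship[1->2]=2 ship[0->1]=2 prod=4 -> inv=[20 9 2]
Step 6: demand=5,sold=2 ship[1->2]=2 ship[0->1]=2 prod=4 -> inv=[22 9 2]

22 9 2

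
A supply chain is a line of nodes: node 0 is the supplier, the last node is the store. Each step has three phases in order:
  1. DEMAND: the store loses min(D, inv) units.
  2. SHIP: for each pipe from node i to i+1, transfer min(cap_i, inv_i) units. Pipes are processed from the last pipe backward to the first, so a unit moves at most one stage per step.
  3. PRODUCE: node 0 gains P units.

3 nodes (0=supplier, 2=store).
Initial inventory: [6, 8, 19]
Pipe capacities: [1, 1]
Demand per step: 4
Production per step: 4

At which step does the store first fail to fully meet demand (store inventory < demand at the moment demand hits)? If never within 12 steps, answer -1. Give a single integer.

Step 1: demand=4,sold=4 ship[1->2]=1 ship[0->1]=1 prod=4 -> [9 8 16]
Step 2: demand=4,sold=4 ship[1->2]=1 ship[0->1]=1 prod=4 -> [12 8 13]
Step 3: demand=4,sold=4 ship[1->2]=1 ship[0->1]=1 prod=4 -> [15 8 10]
Step 4: demand=4,sold=4 ship[1->2]=1 ship[0->1]=1 prod=4 -> [18 8 7]
Step 5: demand=4,sold=4 ship[1->2]=1 ship[0->1]=1 prod=4 -> [21 8 4]
Step 6: demand=4,sold=4 ship[1->2]=1 ship[0->1]=1 prod=4 -> [24 8 1]
Step 7: demand=4,sold=1 ship[1->2]=1 ship[0->1]=1 prod=4 -> [27 8 1]
Step 8: demand=4,sold=1 ship[1->2]=1 ship[0->1]=1 prod=4 -> [30 8 1]
Step 9: demand=4,sold=1 ship[1->2]=1 ship[0->1]=1 prod=4 -> [33 8 1]
Step 10: demand=4,sold=1 ship[1->2]=1 ship[0->1]=1 prod=4 -> [36 8 1]
Step 11: demand=4,sold=1 ship[1->2]=1 ship[0->1]=1 prod=4 -> [39 8 1]
Step 12: demand=4,sold=1 ship[1->2]=1 ship[0->1]=1 prod=4 -> [42 8 1]
First stockout at step 7

7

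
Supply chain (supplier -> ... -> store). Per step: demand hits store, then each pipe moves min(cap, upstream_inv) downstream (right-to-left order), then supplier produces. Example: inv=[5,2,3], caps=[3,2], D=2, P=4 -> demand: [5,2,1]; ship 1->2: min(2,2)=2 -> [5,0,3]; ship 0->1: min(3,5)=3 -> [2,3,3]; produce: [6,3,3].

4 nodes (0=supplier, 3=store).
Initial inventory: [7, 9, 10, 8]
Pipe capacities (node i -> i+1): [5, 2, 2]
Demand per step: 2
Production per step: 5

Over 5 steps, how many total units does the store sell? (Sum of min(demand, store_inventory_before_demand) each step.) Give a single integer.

Answer: 10

Derivation:
Step 1: sold=2 (running total=2) -> [7 12 10 8]
Step 2: sold=2 (running total=4) -> [7 15 10 8]
Step 3: sold=2 (running total=6) -> [7 18 10 8]
Step 4: sold=2 (running total=8) -> [7 21 10 8]
Step 5: sold=2 (running total=10) -> [7 24 10 8]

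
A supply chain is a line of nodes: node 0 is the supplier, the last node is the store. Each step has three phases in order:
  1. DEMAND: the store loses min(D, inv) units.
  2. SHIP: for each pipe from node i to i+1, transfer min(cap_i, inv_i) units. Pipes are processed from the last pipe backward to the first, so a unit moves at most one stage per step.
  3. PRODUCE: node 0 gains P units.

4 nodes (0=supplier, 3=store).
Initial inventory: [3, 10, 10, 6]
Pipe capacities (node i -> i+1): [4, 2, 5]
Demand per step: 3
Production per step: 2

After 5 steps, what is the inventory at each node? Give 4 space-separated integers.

Step 1: demand=3,sold=3 ship[2->3]=5 ship[1->2]=2 ship[0->1]=3 prod=2 -> inv=[2 11 7 8]
Step 2: demand=3,sold=3 ship[2->3]=5 ship[1->2]=2 ship[0->1]=2 prod=2 -> inv=[2 11 4 10]
Step 3: demand=3,sold=3 ship[2->3]=4 ship[1->2]=2 ship[0->1]=2 prod=2 -> inv=[2 11 2 11]
Step 4: demand=3,sold=3 ship[2->3]=2 ship[1->2]=2 ship[0->1]=2 prod=2 -> inv=[2 11 2 10]
Step 5: demand=3,sold=3 ship[2->3]=2 ship[1->2]=2 ship[0->1]=2 prod=2 -> inv=[2 11 2 9]

2 11 2 9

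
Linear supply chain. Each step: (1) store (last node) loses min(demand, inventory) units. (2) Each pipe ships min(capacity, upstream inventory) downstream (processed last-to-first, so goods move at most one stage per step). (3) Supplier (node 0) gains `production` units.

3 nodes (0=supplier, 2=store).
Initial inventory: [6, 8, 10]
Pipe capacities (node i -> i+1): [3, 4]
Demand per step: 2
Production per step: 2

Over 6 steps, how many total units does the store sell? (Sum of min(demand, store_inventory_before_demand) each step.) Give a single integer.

Answer: 12

Derivation:
Step 1: sold=2 (running total=2) -> [5 7 12]
Step 2: sold=2 (running total=4) -> [4 6 14]
Step 3: sold=2 (running total=6) -> [3 5 16]
Step 4: sold=2 (running total=8) -> [2 4 18]
Step 5: sold=2 (running total=10) -> [2 2 20]
Step 6: sold=2 (running total=12) -> [2 2 20]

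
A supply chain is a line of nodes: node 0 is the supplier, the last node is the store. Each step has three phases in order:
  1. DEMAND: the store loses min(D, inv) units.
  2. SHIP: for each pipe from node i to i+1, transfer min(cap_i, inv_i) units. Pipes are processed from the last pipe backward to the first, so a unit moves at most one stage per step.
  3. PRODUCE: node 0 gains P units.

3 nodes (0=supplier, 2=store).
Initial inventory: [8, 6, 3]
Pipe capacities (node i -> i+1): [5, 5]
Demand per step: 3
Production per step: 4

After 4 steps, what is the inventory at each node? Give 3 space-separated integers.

Step 1: demand=3,sold=3 ship[1->2]=5 ship[0->1]=5 prod=4 -> inv=[7 6 5]
Step 2: demand=3,sold=3 ship[1->2]=5 ship[0->1]=5 prod=4 -> inv=[6 6 7]
Step 3: demand=3,sold=3 ship[1->2]=5 ship[0->1]=5 prod=4 -> inv=[5 6 9]
Step 4: demand=3,sold=3 ship[1->2]=5 ship[0->1]=5 prod=4 -> inv=[4 6 11]

4 6 11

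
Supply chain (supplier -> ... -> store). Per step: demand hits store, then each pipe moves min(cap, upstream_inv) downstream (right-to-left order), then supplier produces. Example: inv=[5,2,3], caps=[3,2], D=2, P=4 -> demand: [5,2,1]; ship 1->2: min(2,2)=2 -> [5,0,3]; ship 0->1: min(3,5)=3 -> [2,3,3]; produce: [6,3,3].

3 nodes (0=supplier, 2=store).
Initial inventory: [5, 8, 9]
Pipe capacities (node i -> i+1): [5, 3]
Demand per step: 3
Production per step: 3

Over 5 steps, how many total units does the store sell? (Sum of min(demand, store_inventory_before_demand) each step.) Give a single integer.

Answer: 15

Derivation:
Step 1: sold=3 (running total=3) -> [3 10 9]
Step 2: sold=3 (running total=6) -> [3 10 9]
Step 3: sold=3 (running total=9) -> [3 10 9]
Step 4: sold=3 (running total=12) -> [3 10 9]
Step 5: sold=3 (running total=15) -> [3 10 9]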